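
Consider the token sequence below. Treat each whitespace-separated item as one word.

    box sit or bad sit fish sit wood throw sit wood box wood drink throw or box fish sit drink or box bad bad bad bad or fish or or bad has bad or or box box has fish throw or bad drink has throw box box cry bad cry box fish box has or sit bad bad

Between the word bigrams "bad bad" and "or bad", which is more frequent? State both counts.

"bad bad" (4 vs 3)

"bad bad": 4 occurrences
"or bad": 3 occurrences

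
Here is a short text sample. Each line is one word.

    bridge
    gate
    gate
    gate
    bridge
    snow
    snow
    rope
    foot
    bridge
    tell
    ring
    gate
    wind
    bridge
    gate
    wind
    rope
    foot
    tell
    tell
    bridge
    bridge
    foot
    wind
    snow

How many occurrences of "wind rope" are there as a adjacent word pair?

Scanning the 25 overlapping bigram windows for "wind rope":
  position 17–18: wind rope

1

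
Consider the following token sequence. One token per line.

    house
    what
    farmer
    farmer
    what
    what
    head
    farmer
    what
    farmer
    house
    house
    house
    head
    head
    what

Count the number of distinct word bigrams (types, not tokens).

12

16 tokens → 15 bigram windows in total.
Repeated bigrams (each contributes count−1 duplicates):
  farmer what: 2
  house house: 2
  what farmer: 2
3 duplicate windows → 15 − 3 = 12 distinct.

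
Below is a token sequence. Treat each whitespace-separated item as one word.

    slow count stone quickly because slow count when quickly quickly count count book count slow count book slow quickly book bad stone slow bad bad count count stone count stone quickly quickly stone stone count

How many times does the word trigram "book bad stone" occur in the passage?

Scanning the 33 overlapping trigram windows for "book bad stone":
  position 20–22: book bad stone

1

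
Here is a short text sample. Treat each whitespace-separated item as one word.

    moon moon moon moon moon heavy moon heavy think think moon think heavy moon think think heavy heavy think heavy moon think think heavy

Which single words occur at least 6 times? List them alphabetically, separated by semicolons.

Unigram counts meeting the condition (at least 6 times):
  heavy: 7
  moon: 9
  think: 8

heavy; moon; think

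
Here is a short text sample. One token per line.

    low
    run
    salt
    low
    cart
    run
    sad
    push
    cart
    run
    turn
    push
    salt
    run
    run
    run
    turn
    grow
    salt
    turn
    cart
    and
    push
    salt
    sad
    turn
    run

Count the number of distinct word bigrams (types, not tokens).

22

27 tokens → 26 bigram windows in total.
Repeated bigrams (each contributes count−1 duplicates):
  cart run: 2
  push salt: 2
  run run: 2
  run turn: 2
4 duplicate windows → 26 − 4 = 22 distinct.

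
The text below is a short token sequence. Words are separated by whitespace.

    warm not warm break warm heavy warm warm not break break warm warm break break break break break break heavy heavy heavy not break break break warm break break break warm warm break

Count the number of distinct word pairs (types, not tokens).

33 tokens → 32 bigram windows in total.
Repeated bigrams (each contributes count−1 duplicates):
  break break: 10
  break warm: 4
  warm break: 4
  warm warm: 3
  heavy heavy: 2
  not break: 2
  warm not: 2
20 duplicate windows → 32 − 20 = 12 distinct.

12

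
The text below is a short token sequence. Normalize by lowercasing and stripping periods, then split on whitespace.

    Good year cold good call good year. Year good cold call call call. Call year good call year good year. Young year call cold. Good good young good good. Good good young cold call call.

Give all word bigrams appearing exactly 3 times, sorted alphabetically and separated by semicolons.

good year; year good

Bigram counts meeting the condition (exactly 3 times):
  good year: 3
  year good: 3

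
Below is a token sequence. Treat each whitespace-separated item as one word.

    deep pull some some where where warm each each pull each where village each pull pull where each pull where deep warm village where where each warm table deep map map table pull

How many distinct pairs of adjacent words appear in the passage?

27

33 tokens → 32 bigram windows in total.
Repeated bigrams (each contributes count−1 duplicates):
  each pull: 3
  pull where: 2
  where each: 2
  where where: 2
5 duplicate windows → 32 − 5 = 27 distinct.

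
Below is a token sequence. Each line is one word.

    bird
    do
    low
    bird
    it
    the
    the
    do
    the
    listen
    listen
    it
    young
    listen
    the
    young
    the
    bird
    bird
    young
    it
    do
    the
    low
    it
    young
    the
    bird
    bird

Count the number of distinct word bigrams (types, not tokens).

23

29 tokens → 28 bigram windows in total.
Repeated bigrams (each contributes count−1 duplicates):
  bird bird: 2
  do the: 2
  it young: 2
  the bird: 2
  young the: 2
5 duplicate windows → 28 − 5 = 23 distinct.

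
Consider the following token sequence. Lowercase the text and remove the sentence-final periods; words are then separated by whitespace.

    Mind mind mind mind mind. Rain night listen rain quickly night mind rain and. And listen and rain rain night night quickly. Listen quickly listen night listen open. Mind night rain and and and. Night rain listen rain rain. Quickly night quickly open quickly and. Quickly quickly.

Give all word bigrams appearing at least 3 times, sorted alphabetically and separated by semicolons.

Bigram counts meeting the condition (at least 3 times):
  and and: 3
  mind mind: 4

and and; mind mind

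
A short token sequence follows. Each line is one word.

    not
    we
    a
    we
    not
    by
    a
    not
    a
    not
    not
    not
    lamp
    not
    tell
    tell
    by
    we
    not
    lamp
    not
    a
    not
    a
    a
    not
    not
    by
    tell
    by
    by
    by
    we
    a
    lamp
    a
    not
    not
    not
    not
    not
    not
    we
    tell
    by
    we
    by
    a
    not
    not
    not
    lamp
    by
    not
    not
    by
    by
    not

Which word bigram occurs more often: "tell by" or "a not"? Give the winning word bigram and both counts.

"tell by": 3 occurrences
"a not": 6 occurrences

"a not" (6 vs 3)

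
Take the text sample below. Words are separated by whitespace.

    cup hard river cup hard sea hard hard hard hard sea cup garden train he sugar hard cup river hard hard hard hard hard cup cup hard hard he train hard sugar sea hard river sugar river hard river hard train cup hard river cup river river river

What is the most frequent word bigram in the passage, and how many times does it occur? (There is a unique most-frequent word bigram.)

"hard hard", 8 times

Bigram frequencies (highest first):
  hard hard: 8
  cup hard: 4
  hard river: 4
  river hard: 3
  river cup: 2
  hard sea: 2
  … (20 more, each ≤ 2)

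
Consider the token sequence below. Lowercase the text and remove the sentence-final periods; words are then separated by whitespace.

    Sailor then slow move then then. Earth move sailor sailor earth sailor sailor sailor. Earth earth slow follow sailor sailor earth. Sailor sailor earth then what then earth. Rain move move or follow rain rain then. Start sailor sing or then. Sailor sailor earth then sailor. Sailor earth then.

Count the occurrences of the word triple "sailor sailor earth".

6

Scanning the 47 overlapping trigram windows for "sailor sailor earth":
  position 9–11: sailor sailor earth
  position 13–15: sailor sailor earth
  position 19–21: sailor sailor earth
  position 22–24: sailor sailor earth
  position 42–44: sailor sailor earth
  position 46–48: sailor sailor earth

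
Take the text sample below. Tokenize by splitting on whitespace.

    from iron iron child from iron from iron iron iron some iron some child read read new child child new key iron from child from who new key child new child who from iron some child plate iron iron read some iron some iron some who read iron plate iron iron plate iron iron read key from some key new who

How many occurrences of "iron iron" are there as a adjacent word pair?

6

Scanning the 60 overlapping bigram windows for "iron iron":
  position 2–3: iron iron
  position 8–9: iron iron
  position 9–10: iron iron
  position 38–39: iron iron
  position 50–51: iron iron
  position 53–54: iron iron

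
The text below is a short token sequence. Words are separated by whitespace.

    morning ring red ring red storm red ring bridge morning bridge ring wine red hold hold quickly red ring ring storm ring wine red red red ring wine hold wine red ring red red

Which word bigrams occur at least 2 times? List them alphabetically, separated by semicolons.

Bigram counts meeting the condition (at least 2 times):
  red red: 3
  red ring: 5
  ring red: 3
  ring wine: 3
  wine red: 3

red red; red ring; ring red; ring wine; wine red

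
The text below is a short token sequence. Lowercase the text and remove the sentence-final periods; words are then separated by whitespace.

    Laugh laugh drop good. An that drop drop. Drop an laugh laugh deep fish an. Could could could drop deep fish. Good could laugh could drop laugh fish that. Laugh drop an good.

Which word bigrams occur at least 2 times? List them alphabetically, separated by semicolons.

could could; could drop; deep fish; drop an; drop drop; laugh drop; laugh laugh

Bigram counts meeting the condition (at least 2 times):
  could could: 2
  could drop: 2
  deep fish: 2
  drop an: 2
  drop drop: 2
  laugh drop: 2
  laugh laugh: 2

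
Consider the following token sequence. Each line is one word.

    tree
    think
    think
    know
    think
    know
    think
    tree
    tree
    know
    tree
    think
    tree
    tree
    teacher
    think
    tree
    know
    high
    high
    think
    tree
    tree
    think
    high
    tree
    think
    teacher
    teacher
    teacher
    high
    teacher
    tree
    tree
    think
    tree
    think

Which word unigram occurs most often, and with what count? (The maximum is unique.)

Unigram frequencies (highest first):
  tree: 13
  think: 11
  teacher: 5
  know: 4
  high: 4

"tree", 13 times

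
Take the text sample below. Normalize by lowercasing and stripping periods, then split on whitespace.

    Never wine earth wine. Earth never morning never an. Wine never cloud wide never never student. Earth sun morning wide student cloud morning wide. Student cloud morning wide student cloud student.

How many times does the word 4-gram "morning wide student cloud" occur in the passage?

Scanning the 28 overlapping 4-gram windows for "morning wide student cloud":
  position 19–22: morning wide student cloud
  position 23–26: morning wide student cloud
  position 27–30: morning wide student cloud

3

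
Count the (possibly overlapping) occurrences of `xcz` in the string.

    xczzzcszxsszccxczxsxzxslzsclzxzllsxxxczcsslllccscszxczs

Sliding a length-3 window over the 55 characters (53 positions):
  position 1–3: xcz
  position 15–17: xcz
  position 37–39: xcz
  position 52–54: xcz

4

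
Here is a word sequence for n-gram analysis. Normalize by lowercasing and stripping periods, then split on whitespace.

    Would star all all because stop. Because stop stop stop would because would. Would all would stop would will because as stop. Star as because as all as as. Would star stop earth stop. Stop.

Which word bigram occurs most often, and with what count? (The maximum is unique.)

Bigram frequencies (highest first):
  stop stop: 3
  would star: 2
  because stop: 2
  stop would: 2
  because as: 2
  star all: 1
  … (22 more, each ≤ 1)

"stop stop", 3 times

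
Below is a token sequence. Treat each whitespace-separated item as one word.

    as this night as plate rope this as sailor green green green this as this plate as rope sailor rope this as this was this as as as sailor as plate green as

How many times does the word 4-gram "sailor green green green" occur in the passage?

1

Scanning the 30 overlapping 4-gram windows for "sailor green green green":
  position 9–12: sailor green green green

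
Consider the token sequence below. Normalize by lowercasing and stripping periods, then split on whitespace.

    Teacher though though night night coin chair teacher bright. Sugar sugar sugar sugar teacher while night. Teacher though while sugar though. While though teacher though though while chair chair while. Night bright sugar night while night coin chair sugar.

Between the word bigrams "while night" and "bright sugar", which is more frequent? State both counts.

"while night" (3 vs 2)

"while night": 3 occurrences
"bright sugar": 2 occurrences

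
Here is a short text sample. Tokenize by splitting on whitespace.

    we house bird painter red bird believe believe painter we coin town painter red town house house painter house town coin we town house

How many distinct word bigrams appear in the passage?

21

24 tokens → 23 bigram windows in total.
Repeated bigrams (each contributes count−1 duplicates):
  painter red: 2
  town house: 2
2 duplicate windows → 23 − 2 = 21 distinct.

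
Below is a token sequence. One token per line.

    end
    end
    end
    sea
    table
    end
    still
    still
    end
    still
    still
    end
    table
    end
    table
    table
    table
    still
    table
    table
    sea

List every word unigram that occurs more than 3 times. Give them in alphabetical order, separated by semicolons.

end; still; table

Unigram counts meeting the condition (more than 3 times):
  end: 7
  still: 5
  table: 7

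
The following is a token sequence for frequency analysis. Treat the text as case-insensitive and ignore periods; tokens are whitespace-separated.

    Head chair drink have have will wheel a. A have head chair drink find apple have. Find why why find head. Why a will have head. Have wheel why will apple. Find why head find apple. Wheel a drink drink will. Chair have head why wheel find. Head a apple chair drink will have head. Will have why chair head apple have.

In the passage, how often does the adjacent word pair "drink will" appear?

Scanning the 61 overlapping bigram windows for "drink will":
  position 40–41: drink will
  position 52–53: drink will

2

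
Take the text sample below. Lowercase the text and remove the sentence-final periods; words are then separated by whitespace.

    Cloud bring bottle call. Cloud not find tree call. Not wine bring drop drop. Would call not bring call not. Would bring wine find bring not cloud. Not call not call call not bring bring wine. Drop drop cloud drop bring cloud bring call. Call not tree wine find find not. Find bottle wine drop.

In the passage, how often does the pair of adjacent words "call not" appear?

Scanning the 54 overlapping bigram windows for "call not":
  position 9–10: call not
  position 16–17: call not
  position 19–20: call not
  position 29–30: call not
  position 32–33: call not
  position 45–46: call not

6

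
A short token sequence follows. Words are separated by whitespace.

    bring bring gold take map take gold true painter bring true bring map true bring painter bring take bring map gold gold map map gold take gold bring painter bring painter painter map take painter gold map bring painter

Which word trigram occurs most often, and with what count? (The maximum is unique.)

Trigram frequencies (highest first):
  bring painter bring: 2
  bring bring gold: 1
  bring gold take: 1
  gold take map: 1
  take map take: 1
  map take gold: 1
  … (30 more, each ≤ 1)

"bring painter bring", 2 times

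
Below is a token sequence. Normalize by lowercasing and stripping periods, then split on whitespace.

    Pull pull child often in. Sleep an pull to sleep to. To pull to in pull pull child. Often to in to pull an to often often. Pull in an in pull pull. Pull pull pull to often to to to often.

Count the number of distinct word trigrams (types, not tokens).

35

42 tokens → 40 trigram windows in total.
Repeated trigrams (each contributes count−1 duplicates):
  pull pull pull: 3
  in pull pull: 2
  pull child often: 2
  pull pull child: 2
5 duplicate windows → 40 − 5 = 35 distinct.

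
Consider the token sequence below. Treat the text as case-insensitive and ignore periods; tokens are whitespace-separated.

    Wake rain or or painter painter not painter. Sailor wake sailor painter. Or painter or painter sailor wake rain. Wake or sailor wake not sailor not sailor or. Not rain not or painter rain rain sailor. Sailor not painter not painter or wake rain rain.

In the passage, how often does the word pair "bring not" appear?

0

Scanning the 44 overlapping bigram windows for "bring not":
  (none found)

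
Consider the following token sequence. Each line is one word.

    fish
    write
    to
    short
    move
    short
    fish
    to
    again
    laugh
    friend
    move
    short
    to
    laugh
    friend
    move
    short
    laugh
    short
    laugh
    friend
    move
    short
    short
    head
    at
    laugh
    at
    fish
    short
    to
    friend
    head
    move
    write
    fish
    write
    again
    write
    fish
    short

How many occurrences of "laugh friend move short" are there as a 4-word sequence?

Scanning the 39 overlapping 4-gram windows for "laugh friend move short":
  position 10–13: laugh friend move short
  position 15–18: laugh friend move short
  position 21–24: laugh friend move short

3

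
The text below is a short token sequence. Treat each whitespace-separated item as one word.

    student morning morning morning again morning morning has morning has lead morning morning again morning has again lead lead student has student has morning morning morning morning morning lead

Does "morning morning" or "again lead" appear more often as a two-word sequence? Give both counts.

"morning morning": 8 occurrences
"again lead": 1 occurrence

"morning morning" (8 vs 1)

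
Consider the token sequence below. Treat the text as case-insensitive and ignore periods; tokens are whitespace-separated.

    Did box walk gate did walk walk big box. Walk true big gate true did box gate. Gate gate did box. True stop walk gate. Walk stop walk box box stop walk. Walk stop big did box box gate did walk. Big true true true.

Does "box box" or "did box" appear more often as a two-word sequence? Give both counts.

"did box" (4 vs 2)

"box box": 2 occurrences
"did box": 4 occurrences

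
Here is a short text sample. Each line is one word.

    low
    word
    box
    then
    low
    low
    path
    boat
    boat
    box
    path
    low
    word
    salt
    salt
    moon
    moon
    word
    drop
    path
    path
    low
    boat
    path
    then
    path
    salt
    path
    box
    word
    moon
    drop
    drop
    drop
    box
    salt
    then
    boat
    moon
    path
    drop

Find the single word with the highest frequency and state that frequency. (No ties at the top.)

"path", 8 times

Unigram frequencies (highest first):
  path: 8
  low: 5
  drop: 5
  word: 4
  box: 4
  boat: 4
  … (3 more, each ≤ 4)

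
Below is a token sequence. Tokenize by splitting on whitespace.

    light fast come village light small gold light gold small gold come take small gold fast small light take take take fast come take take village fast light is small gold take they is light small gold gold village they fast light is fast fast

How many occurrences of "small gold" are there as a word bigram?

5

Scanning the 44 overlapping bigram windows for "small gold":
  position 6–7: small gold
  position 10–11: small gold
  position 14–15: small gold
  position 30–31: small gold
  position 36–37: small gold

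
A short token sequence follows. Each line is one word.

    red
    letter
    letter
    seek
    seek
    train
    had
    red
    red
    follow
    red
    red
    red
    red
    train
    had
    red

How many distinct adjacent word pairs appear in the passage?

17 tokens → 16 bigram windows in total.
Repeated bigrams (each contributes count−1 duplicates):
  red red: 4
  had red: 2
  train had: 2
5 duplicate windows → 16 − 5 = 11 distinct.

11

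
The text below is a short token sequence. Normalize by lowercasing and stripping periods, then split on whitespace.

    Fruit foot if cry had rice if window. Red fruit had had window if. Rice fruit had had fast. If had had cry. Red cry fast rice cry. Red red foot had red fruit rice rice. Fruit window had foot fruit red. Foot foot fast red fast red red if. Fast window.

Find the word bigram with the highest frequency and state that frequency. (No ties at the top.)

"had had", 3 times

Bigram frequencies (highest first):
  had had: 3
  red fruit: 2
  fruit had: 2
  rice fruit: 2
  cry red: 2
  red red: 2
  … (36 more, each ≤ 2)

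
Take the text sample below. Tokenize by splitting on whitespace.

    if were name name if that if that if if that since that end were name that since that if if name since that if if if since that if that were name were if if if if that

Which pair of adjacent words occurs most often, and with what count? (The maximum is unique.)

Bigram frequencies (highest first):
  if if: 7
  if that: 5
  that if: 5
  since that: 4
  were name: 3
  that since: 2
  … (12 more, each ≤ 1)

"if if", 7 times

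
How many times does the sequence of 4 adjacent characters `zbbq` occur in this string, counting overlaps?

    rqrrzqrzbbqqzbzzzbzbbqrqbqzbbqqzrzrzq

3

Sliding a length-4 window over the 37 characters (34 positions):
  position 8–11: zbbq
  position 19–22: zbbq
  position 27–30: zbbq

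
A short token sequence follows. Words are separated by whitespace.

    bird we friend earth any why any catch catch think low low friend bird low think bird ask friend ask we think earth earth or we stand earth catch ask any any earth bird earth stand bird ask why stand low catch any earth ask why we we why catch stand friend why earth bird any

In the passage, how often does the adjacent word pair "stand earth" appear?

Scanning the 55 overlapping bigram windows for "stand earth":
  position 27–28: stand earth

1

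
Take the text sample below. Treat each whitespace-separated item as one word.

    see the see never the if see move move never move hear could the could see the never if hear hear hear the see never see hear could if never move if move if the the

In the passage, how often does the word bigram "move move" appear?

1

Scanning the 35 overlapping bigram windows for "move move":
  position 8–9: move move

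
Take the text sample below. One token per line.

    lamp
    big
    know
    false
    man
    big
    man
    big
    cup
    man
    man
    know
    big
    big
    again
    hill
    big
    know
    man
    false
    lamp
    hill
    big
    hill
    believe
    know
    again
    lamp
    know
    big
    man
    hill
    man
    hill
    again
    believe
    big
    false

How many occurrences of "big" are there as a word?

9

Scanning the 38 tokens for "big":
  position 2: big
  position 6: big
  position 8: big
  position 13: big
  position 14: big
  position 17: big
  position 23: big
  position 30: big
  position 37: big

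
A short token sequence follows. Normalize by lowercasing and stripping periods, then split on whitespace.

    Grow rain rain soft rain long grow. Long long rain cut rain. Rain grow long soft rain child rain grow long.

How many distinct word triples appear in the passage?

18

21 tokens → 19 trigram windows in total.
Repeated trigrams (each contributes count−1 duplicates):
  rain grow long: 2
1 duplicate windows → 19 − 1 = 18 distinct.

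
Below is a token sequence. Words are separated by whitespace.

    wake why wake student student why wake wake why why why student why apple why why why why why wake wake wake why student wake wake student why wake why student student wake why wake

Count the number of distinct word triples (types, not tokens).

25

35 tokens → 33 trigram windows in total.
Repeated trigrams (each contributes count−1 duplicates):
  why why why: 4
  student why wake: 2
  wake wake why: 2
  wake why student: 2
  wake why wake: 2
  why wake wake: 2
8 duplicate windows → 33 − 8 = 25 distinct.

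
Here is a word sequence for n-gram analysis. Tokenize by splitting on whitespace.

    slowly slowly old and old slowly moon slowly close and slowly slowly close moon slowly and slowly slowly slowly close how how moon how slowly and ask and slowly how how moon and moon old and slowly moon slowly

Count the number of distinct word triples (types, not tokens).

33

39 tokens → 37 trigram windows in total.
Repeated trigrams (each contributes count−1 duplicates):
  and slowly slowly: 2
  how how moon: 2
  slowly moon slowly: 2
  slowly slowly close: 2
4 duplicate windows → 37 − 4 = 33 distinct.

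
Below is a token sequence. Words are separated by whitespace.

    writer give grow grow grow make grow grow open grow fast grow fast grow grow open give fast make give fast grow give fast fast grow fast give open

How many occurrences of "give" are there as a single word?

Scanning the 29 tokens for "give":
  position 2: give
  position 17: give
  position 20: give
  position 23: give
  position 28: give

5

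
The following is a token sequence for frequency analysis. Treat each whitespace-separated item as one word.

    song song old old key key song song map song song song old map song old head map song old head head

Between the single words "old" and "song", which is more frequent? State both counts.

"old": 5 occurrences
"song": 9 occurrences

"song" (9 vs 5)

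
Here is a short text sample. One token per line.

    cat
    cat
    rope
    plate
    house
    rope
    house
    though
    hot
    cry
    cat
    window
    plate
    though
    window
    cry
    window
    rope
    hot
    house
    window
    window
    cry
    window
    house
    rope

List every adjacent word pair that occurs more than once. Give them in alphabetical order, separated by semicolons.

cry window; house rope; window cry

Bigram counts meeting the condition (more than once):
  cry window: 2
  house rope: 2
  window cry: 2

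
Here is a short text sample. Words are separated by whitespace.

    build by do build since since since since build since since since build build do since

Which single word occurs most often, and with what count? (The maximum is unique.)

"since", 8 times

Unigram frequencies (highest first):
  since: 8
  build: 5
  do: 2
  by: 1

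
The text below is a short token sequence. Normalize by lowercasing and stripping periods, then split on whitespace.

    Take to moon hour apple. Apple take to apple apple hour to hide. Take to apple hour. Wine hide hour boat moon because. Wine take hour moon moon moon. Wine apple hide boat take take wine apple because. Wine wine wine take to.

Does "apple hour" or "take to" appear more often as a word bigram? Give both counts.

"take to" (4 vs 2)

"apple hour": 2 occurrences
"take to": 4 occurrences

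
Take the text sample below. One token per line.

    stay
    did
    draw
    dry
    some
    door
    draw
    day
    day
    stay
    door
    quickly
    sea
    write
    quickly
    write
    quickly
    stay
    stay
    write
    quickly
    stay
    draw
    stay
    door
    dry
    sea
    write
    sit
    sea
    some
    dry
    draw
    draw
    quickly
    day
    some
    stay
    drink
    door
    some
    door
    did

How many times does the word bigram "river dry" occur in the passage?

0

Scanning the 42 overlapping bigram windows for "river dry":
  (none found)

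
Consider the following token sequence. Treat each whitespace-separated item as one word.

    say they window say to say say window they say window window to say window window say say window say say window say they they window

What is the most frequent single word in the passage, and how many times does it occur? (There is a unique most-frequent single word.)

Unigram frequencies (highest first):
  say: 11
  window: 9
  they: 4
  to: 2

"say", 11 times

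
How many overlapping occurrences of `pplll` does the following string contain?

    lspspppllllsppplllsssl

2

Sliding a length-5 window over the 22 characters (18 positions):
  position 6–10: pplll
  position 14–18: pplll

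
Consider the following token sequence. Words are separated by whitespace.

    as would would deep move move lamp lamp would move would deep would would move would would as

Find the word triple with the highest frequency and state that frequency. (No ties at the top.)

"would move would", 2 times

Trigram frequencies (highest first):
  would move would: 2
  as would would: 1
  would would deep: 1
  would deep move: 1
  deep move move: 1
  move move lamp: 1
  … (9 more, each ≤ 1)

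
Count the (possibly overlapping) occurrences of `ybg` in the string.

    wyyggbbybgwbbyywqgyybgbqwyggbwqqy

2

Sliding a length-3 window over the 33 characters (31 positions):
  position 8–10: ybg
  position 20–22: ybg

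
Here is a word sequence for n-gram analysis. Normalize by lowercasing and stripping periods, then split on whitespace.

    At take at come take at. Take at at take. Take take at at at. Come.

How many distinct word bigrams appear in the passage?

16 tokens → 15 bigram windows in total.
Repeated bigrams (each contributes count−1 duplicates):
  take at: 4
  at at: 3
  at take: 3
  at come: 2
  take take: 2
9 duplicate windows → 15 − 9 = 6 distinct.

6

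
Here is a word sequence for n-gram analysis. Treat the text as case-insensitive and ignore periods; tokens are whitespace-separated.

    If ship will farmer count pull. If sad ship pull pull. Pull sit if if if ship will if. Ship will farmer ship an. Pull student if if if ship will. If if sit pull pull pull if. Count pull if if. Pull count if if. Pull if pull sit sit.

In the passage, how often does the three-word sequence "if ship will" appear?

4

Scanning the 49 overlapping trigram windows for "if ship will":
  position 1–3: if ship will
  position 16–18: if ship will
  position 19–21: if ship will
  position 29–31: if ship will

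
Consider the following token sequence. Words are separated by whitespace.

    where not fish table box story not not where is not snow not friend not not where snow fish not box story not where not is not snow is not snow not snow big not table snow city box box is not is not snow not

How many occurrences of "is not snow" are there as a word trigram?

4

Scanning the 44 overlapping trigram windows for "is not snow":
  position 10–12: is not snow
  position 26–28: is not snow
  position 29–31: is not snow
  position 43–45: is not snow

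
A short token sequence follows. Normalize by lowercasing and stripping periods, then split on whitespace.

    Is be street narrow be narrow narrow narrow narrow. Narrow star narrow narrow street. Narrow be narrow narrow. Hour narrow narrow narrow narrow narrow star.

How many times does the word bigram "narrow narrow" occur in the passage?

10

Scanning the 24 overlapping bigram windows for "narrow narrow":
  position 6–7: narrow narrow
  position 7–8: narrow narrow
  position 8–9: narrow narrow
  position 9–10: narrow narrow
  position 12–13: narrow narrow
  position 17–18: narrow narrow
  position 20–21: narrow narrow
  position 21–22: narrow narrow
  position 22–23: narrow narrow
  position 23–24: narrow narrow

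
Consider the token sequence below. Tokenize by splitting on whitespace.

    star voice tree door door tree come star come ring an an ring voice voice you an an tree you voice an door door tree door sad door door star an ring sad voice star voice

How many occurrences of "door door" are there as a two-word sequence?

3

Scanning the 35 overlapping bigram windows for "door door":
  position 4–5: door door
  position 23–24: door door
  position 28–29: door door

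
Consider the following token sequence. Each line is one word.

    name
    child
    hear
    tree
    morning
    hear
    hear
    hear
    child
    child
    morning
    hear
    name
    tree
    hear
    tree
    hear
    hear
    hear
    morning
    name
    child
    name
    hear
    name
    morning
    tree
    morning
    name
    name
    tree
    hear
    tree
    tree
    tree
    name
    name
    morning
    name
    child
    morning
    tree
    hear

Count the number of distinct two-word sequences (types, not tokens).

21

43 tokens → 42 bigram windows in total.
Repeated bigrams (each contributes count−1 duplicates):
  hear hear: 4
  tree hear: 4
  hear tree: 3
  morning name: 3
  name child: 3
  child morning: 2
  hear name: 2
  morning hear: 2
  … (6 more repeated)
21 duplicate windows → 42 − 21 = 21 distinct.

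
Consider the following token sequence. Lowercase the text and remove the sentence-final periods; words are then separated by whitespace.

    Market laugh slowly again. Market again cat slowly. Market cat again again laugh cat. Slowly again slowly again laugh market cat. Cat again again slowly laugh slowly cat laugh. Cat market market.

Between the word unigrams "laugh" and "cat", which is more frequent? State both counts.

"laugh": 5 occurrences
"cat": 7 occurrences

"cat" (7 vs 5)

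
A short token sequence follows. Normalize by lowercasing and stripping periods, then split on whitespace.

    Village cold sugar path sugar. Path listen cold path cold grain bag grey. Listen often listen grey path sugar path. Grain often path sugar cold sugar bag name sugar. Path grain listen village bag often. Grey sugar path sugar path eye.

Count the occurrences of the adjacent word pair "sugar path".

6

Scanning the 40 overlapping bigram windows for "sugar path":
  position 3–4: sugar path
  position 5–6: sugar path
  position 19–20: sugar path
  position 29–30: sugar path
  position 37–38: sugar path
  position 39–40: sugar path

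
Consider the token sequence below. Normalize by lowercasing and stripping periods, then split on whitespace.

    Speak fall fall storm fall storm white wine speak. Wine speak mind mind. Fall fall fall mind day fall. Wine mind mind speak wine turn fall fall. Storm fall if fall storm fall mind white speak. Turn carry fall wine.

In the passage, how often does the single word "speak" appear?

Scanning the 40 tokens for "speak":
  position 1: speak
  position 9: speak
  position 11: speak
  position 23: speak
  position 36: speak

5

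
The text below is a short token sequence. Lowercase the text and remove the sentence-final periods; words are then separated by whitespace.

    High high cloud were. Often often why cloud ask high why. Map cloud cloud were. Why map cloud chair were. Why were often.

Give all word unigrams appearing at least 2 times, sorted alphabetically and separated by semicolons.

cloud; high; map; often; were; why

Unigram counts meeting the condition (at least 2 times):
  cloud: 5
  high: 3
  map: 2
  often: 3
  were: 4
  why: 4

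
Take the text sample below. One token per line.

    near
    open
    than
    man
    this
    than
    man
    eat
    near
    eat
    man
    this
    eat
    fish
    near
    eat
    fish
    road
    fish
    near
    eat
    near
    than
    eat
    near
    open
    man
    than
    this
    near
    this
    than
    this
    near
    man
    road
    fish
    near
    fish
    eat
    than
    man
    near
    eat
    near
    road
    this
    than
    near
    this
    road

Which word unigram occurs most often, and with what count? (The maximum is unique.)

Unigram frequencies (highest first):
  near: 12
  eat: 8
  than: 7
  this: 7
  man: 6
  fish: 5
  … (2 more, each ≤ 4)

"near", 12 times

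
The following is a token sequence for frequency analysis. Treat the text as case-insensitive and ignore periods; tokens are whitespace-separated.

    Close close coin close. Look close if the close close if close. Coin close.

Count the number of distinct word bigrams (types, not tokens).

9

14 tokens → 13 bigram windows in total.
Repeated bigrams (each contributes count−1 duplicates):
  close close: 2
  close coin: 2
  close if: 2
  coin close: 2
4 duplicate windows → 13 − 4 = 9 distinct.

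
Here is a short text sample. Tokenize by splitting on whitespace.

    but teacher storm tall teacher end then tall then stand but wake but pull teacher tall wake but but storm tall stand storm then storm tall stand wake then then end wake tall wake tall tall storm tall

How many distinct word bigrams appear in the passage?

38 tokens → 37 bigram windows in total.
Repeated bigrams (each contributes count−1 duplicates):
  storm tall: 4
  tall stand: 2
  tall wake: 2
  wake but: 2
  wake tall: 2
7 duplicate windows → 37 − 7 = 30 distinct.

30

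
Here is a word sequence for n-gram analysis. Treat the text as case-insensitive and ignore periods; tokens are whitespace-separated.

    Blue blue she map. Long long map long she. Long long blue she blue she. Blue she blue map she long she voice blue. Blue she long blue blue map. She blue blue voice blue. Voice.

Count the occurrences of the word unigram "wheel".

0

Scanning the 36 tokens for "wheel":
  (none found)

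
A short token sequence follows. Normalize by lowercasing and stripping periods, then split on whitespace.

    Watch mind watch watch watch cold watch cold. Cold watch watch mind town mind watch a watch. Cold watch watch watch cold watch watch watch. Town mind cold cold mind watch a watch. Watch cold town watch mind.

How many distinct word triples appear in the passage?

26

38 tokens → 36 trigram windows in total.
Repeated trigrams (each contributes count−1 duplicates):
  cold watch watch: 3
  watch cold watch: 3
  watch watch cold: 3
  watch watch watch: 3
  mind watch a: 2
  watch a watch: 2
10 duplicate windows → 36 − 10 = 26 distinct.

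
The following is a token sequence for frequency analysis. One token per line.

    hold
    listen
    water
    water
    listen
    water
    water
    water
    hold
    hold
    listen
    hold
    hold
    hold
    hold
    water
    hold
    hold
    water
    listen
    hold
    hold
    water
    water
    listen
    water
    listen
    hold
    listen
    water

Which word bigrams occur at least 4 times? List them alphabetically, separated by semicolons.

hold hold; listen water; water listen; water water

Bigram counts meeting the condition (at least 4 times):
  hold hold: 6
  listen water: 4
  water listen: 4
  water water: 4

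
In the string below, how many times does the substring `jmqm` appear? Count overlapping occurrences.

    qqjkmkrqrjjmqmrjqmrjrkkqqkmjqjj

Sliding a length-4 window over the 31 characters (28 positions):
  position 11–14: jmqm

1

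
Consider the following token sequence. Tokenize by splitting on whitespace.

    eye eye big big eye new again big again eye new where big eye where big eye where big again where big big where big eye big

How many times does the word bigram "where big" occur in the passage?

5

Scanning the 26 overlapping bigram windows for "where big":
  position 12–13: where big
  position 15–16: where big
  position 18–19: where big
  position 21–22: where big
  position 24–25: where big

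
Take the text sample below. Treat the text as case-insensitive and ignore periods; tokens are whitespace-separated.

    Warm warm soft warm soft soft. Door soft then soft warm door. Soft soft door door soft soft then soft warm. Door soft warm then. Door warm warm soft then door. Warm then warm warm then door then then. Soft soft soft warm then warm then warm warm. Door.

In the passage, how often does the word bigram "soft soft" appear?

Scanning the 48 overlapping bigram windows for "soft soft":
  position 5–6: soft soft
  position 13–14: soft soft
  position 17–18: soft soft
  position 40–41: soft soft
  position 41–42: soft soft

5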